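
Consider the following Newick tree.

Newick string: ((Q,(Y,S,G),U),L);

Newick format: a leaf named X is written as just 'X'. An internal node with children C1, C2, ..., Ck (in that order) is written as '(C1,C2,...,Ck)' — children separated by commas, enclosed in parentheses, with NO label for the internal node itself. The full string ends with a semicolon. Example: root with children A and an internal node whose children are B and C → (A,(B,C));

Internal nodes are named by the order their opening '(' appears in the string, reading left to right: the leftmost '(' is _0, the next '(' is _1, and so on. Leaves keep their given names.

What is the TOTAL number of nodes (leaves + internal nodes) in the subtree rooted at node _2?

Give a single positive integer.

Answer: 4

Derivation:
Newick: ((Q,(Y,S,G),U),L);
Locate _2: it is the '(' at position 4 (the 3rd '(' reading left to right).
Query: subtree rooted at _2
_2: subtree_size = 1 + 3
  Y: subtree_size = 1 + 0
  S: subtree_size = 1 + 0
  G: subtree_size = 1 + 0
Total subtree size of _2: 4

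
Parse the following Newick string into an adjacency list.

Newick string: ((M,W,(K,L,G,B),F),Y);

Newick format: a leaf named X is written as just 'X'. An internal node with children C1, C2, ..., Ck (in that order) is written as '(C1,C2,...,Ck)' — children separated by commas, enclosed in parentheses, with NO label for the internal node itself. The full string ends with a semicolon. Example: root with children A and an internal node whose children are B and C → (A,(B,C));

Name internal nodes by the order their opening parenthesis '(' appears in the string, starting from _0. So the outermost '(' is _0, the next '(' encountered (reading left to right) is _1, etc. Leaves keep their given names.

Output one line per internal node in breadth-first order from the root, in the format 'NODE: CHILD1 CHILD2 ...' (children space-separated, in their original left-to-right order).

Answer: _0: _1 Y
_1: M W _2 F
_2: K L G B

Derivation:
Input: ((M,W,(K,L,G,B),F),Y);
Scanning left-to-right, naming '(' by encounter order:
  pos 0: '(' -> open internal node _0 (depth 1)
  pos 1: '(' -> open internal node _1 (depth 2)
  pos 6: '(' -> open internal node _2 (depth 3)
  pos 14: ')' -> close internal node _2 (now at depth 2)
  pos 17: ')' -> close internal node _1 (now at depth 1)
  pos 20: ')' -> close internal node _0 (now at depth 0)
Total internal nodes: 3
BFS adjacency from root:
  _0: _1 Y
  _1: M W _2 F
  _2: K L G B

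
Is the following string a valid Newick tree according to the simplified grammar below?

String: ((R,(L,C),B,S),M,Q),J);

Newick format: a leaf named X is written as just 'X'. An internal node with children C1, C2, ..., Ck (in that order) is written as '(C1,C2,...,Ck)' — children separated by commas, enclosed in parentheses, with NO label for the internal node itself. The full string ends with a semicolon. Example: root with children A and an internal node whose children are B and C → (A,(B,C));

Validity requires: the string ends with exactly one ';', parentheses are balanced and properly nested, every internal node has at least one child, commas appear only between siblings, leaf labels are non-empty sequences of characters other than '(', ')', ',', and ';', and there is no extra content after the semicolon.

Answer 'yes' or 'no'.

Input: ((R,(L,C),B,S),M,Q),J);
Paren balance: 3 '(' vs 4 ')' MISMATCH
Ends with single ';': True
Full parse: FAILS (extra content after tree at pos 19)
Valid: False

Answer: no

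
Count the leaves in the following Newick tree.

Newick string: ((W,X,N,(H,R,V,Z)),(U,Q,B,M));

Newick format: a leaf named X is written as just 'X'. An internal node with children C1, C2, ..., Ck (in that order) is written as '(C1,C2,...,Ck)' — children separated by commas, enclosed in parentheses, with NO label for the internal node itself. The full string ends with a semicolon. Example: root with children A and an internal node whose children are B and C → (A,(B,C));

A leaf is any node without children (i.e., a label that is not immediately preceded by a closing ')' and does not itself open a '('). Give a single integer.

Answer: 11

Derivation:
Newick: ((W,X,N,(H,R,V,Z)),(U,Q,B,M));
Scan left-to-right; a leaf is any maximal label run not followed by '(':
  pos 2: leaf 'W' → count = 1
  pos 4: leaf 'X' → count = 2
  pos 6: leaf 'N' → count = 3
  pos 9: leaf 'H' → count = 4
  pos 11: leaf 'R' → count = 5
  pos 13: leaf 'V' → count = 6
  pos 15: leaf 'Z' → count = 7
  pos 20: leaf 'U' → count = 8
  pos 22: leaf 'Q' → count = 9
  pos 24: leaf 'B' → count = 10
  pos 26: leaf 'M' → count = 11
Total leaves: 11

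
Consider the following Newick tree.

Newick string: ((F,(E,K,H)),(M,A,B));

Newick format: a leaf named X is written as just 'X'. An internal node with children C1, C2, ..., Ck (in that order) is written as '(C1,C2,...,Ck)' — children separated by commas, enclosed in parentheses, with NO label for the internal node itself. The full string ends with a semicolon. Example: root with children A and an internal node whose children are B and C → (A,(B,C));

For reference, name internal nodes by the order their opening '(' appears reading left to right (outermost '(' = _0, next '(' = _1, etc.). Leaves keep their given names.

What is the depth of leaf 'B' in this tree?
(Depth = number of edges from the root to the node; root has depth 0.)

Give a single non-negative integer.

Answer: 2

Derivation:
Newick: ((F,(E,K,H)),(M,A,B));
Naming internals by '(' encounter order: outermost '(' = _0, next = _1, ...
Query node: B
Path from root: _0 -> _3 -> B
Depth of B: 2 (number of edges from root)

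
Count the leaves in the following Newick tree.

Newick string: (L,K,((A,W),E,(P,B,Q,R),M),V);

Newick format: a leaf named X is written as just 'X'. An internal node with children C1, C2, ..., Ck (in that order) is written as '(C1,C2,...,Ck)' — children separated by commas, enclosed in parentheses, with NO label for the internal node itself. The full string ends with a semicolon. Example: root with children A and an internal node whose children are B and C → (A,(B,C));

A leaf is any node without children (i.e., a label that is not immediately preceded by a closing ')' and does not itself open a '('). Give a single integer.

Answer: 11

Derivation:
Newick: (L,K,((A,W),E,(P,B,Q,R),M),V);
Scan left-to-right; a leaf is any maximal label run not followed by '(':
  pos 1: leaf 'L' → count = 1
  pos 3: leaf 'K' → count = 2
  pos 7: leaf 'A' → count = 3
  pos 9: leaf 'W' → count = 4
  pos 12: leaf 'E' → count = 5
  pos 15: leaf 'P' → count = 6
  pos 17: leaf 'B' → count = 7
  pos 19: leaf 'Q' → count = 8
  pos 21: leaf 'R' → count = 9
  pos 24: leaf 'M' → count = 10
  pos 27: leaf 'V' → count = 11
Total leaves: 11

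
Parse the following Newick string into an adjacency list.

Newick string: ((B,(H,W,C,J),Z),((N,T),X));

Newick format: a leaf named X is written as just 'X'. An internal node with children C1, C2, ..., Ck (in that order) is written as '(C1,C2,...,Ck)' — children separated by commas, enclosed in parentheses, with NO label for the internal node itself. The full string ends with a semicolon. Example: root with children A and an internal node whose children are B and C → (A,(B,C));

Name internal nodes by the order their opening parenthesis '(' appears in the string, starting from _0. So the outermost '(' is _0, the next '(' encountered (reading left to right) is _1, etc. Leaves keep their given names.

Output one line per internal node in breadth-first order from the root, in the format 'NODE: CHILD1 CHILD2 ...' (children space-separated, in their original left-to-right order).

Answer: _0: _1 _3
_1: B _2 Z
_3: _4 X
_2: H W C J
_4: N T

Derivation:
Input: ((B,(H,W,C,J),Z),((N,T),X));
Scanning left-to-right, naming '(' by encounter order:
  pos 0: '(' -> open internal node _0 (depth 1)
  pos 1: '(' -> open internal node _1 (depth 2)
  pos 4: '(' -> open internal node _2 (depth 3)
  pos 12: ')' -> close internal node _2 (now at depth 2)
  pos 15: ')' -> close internal node _1 (now at depth 1)
  pos 17: '(' -> open internal node _3 (depth 2)
  pos 18: '(' -> open internal node _4 (depth 3)
  pos 22: ')' -> close internal node _4 (now at depth 2)
  pos 25: ')' -> close internal node _3 (now at depth 1)
  pos 26: ')' -> close internal node _0 (now at depth 0)
Total internal nodes: 5
BFS adjacency from root:
  _0: _1 _3
  _1: B _2 Z
  _3: _4 X
  _2: H W C J
  _4: N T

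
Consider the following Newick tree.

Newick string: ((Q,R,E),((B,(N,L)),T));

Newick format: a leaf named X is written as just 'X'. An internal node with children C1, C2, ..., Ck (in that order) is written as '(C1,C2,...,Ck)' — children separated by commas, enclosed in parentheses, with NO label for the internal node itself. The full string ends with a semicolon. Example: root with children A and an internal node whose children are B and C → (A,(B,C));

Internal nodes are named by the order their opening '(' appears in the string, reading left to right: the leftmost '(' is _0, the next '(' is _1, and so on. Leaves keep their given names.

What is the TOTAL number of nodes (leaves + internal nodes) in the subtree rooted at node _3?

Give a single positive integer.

Answer: 5

Derivation:
Newick: ((Q,R,E),((B,(N,L)),T));
Locate _3: it is the '(' at position 10 (the 4th '(' reading left to right).
Query: subtree rooted at _3
_3: subtree_size = 1 + 4
  B: subtree_size = 1 + 0
  _4: subtree_size = 1 + 2
    N: subtree_size = 1 + 0
    L: subtree_size = 1 + 0
Total subtree size of _3: 5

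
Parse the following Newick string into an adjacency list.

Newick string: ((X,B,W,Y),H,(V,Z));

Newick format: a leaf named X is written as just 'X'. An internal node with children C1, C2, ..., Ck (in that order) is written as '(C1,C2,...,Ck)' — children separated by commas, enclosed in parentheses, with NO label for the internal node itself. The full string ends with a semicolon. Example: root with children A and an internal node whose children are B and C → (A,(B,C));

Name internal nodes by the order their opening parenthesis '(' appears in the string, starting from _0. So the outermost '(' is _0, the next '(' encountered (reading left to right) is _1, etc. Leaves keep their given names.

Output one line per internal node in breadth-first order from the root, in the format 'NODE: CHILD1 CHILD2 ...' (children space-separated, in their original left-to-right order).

Input: ((X,B,W,Y),H,(V,Z));
Scanning left-to-right, naming '(' by encounter order:
  pos 0: '(' -> open internal node _0 (depth 1)
  pos 1: '(' -> open internal node _1 (depth 2)
  pos 9: ')' -> close internal node _1 (now at depth 1)
  pos 13: '(' -> open internal node _2 (depth 2)
  pos 17: ')' -> close internal node _2 (now at depth 1)
  pos 18: ')' -> close internal node _0 (now at depth 0)
Total internal nodes: 3
BFS adjacency from root:
  _0: _1 H _2
  _1: X B W Y
  _2: V Z

Answer: _0: _1 H _2
_1: X B W Y
_2: V Z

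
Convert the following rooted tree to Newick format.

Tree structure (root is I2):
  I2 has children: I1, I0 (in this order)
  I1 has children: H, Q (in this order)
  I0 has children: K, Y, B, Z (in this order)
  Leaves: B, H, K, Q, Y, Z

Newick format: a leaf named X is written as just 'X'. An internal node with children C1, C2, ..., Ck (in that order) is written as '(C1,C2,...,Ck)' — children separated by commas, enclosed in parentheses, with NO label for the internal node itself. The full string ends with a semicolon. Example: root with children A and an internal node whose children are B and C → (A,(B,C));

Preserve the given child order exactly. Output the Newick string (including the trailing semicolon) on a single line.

internal I2 with children ['I1', 'I0']
  internal I1 with children ['H', 'Q']
    leaf 'H' → 'H'
    leaf 'Q' → 'Q'
  → '(H,Q)'
  internal I0 with children ['K', 'Y', 'B', 'Z']
    leaf 'K' → 'K'
    leaf 'Y' → 'Y'
    leaf 'B' → 'B'
    leaf 'Z' → 'Z'
  → '(K,Y,B,Z)'
→ '((H,Q),(K,Y,B,Z))'
Final: ((H,Q),(K,Y,B,Z));

Answer: ((H,Q),(K,Y,B,Z));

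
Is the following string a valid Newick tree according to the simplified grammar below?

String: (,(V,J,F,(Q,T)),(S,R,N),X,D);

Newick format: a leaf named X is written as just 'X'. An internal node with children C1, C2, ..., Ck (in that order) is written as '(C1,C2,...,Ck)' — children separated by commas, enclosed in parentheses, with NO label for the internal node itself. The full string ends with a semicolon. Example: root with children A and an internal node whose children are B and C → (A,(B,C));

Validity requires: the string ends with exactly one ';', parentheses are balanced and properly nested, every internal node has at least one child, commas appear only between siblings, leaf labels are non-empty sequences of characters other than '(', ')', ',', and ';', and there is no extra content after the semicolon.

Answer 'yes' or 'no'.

Input: (,(V,J,F,(Q,T)),(S,R,N),X,D);
Paren balance: 4 '(' vs 4 ')' OK
Ends with single ';': True
Full parse: FAILS (empty leaf label at pos 1)
Valid: False

Answer: no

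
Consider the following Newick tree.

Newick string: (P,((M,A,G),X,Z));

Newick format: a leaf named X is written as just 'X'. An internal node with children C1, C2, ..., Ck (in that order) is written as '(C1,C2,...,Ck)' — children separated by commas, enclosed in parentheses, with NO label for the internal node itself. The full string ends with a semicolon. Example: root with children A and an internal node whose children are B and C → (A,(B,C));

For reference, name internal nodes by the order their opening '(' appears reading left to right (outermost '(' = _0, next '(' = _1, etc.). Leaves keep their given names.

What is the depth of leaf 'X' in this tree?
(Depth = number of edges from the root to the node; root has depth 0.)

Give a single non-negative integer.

Answer: 2

Derivation:
Newick: (P,((M,A,G),X,Z));
Naming internals by '(' encounter order: outermost '(' = _0, next = _1, ...
Query node: X
Path from root: _0 -> _1 -> X
Depth of X: 2 (number of edges from root)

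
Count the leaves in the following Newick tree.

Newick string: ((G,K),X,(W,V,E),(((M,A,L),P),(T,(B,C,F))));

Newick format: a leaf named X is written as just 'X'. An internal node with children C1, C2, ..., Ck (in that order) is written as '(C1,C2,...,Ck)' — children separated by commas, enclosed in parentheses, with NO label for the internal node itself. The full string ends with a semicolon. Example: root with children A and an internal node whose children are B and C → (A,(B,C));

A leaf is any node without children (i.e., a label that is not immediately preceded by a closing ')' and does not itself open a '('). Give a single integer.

Newick: ((G,K),X,(W,V,E),(((M,A,L),P),(T,(B,C,F))));
Scan left-to-right; a leaf is any maximal label run not followed by '(':
  pos 2: leaf 'G' → count = 1
  pos 4: leaf 'K' → count = 2
  pos 7: leaf 'X' → count = 3
  pos 10: leaf 'W' → count = 4
  pos 12: leaf 'V' → count = 5
  pos 14: leaf 'E' → count = 6
  pos 20: leaf 'M' → count = 7
  pos 22: leaf 'A' → count = 8
  pos 24: leaf 'L' → count = 9
  pos 27: leaf 'P' → count = 10
  pos 31: leaf 'T' → count = 11
  pos 34: leaf 'B' → count = 12
  pos 36: leaf 'C' → count = 13
  pos 38: leaf 'F' → count = 14
Total leaves: 14

Answer: 14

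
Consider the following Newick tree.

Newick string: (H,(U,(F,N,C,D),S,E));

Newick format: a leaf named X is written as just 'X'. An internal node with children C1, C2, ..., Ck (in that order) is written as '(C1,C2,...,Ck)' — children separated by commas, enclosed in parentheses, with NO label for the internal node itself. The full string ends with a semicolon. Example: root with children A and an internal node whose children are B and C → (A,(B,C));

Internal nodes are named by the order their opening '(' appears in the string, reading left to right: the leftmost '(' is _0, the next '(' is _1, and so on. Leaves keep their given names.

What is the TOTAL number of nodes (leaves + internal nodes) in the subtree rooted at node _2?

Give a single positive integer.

Newick: (H,(U,(F,N,C,D),S,E));
Locate _2: it is the '(' at position 6 (the 3rd '(' reading left to right).
Query: subtree rooted at _2
_2: subtree_size = 1 + 4
  F: subtree_size = 1 + 0
  N: subtree_size = 1 + 0
  C: subtree_size = 1 + 0
  D: subtree_size = 1 + 0
Total subtree size of _2: 5

Answer: 5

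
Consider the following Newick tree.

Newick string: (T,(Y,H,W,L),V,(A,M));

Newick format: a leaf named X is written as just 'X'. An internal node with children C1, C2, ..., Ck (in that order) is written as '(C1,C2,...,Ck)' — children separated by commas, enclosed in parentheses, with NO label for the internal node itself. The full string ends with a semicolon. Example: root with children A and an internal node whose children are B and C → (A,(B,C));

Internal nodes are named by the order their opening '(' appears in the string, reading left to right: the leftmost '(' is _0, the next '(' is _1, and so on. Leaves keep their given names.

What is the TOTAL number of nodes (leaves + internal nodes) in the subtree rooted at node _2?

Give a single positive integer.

Newick: (T,(Y,H,W,L),V,(A,M));
Locate _2: it is the '(' at position 15 (the 3rd '(' reading left to right).
Query: subtree rooted at _2
_2: subtree_size = 1 + 2
  A: subtree_size = 1 + 0
  M: subtree_size = 1 + 0
Total subtree size of _2: 3

Answer: 3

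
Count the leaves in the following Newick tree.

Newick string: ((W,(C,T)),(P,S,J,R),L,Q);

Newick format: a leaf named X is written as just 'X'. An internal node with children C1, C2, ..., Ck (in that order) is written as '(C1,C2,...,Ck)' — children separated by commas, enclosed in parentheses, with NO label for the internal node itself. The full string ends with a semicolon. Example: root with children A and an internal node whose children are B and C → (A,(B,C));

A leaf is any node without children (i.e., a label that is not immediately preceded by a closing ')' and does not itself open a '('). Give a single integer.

Newick: ((W,(C,T)),(P,S,J,R),L,Q);
Scan left-to-right; a leaf is any maximal label run not followed by '(':
  pos 2: leaf 'W' → count = 1
  pos 5: leaf 'C' → count = 2
  pos 7: leaf 'T' → count = 3
  pos 12: leaf 'P' → count = 4
  pos 14: leaf 'S' → count = 5
  pos 16: leaf 'J' → count = 6
  pos 18: leaf 'R' → count = 7
  pos 21: leaf 'L' → count = 8
  pos 23: leaf 'Q' → count = 9
Total leaves: 9

Answer: 9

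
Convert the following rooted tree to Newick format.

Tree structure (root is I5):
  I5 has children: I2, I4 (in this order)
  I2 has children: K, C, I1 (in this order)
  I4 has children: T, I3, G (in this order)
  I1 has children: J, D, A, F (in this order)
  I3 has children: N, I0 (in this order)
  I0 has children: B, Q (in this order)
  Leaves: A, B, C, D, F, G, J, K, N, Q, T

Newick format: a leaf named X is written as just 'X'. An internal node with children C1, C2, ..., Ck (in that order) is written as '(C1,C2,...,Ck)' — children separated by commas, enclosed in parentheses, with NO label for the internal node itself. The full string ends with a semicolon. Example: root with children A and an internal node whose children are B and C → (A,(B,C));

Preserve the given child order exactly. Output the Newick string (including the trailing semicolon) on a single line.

internal I5 with children ['I2', 'I4']
  internal I2 with children ['K', 'C', 'I1']
    leaf 'K' → 'K'
    leaf 'C' → 'C'
    internal I1 with children ['J', 'D', 'A', 'F']
      leaf 'J' → 'J'
      leaf 'D' → 'D'
      leaf 'A' → 'A'
      leaf 'F' → 'F'
    → '(J,D,A,F)'
  → '(K,C,(J,D,A,F))'
  internal I4 with children ['T', 'I3', 'G']
    leaf 'T' → 'T'
    internal I3 with children ['N', 'I0']
      leaf 'N' → 'N'
      internal I0 with children ['B', 'Q']
        leaf 'B' → 'B'
        leaf 'Q' → 'Q'
      → '(B,Q)'
    → '(N,(B,Q))'
    leaf 'G' → 'G'
  → '(T,(N,(B,Q)),G)'
→ '((K,C,(J,D,A,F)),(T,(N,(B,Q)),G))'
Final: ((K,C,(J,D,A,F)),(T,(N,(B,Q)),G));

Answer: ((K,C,(J,D,A,F)),(T,(N,(B,Q)),G));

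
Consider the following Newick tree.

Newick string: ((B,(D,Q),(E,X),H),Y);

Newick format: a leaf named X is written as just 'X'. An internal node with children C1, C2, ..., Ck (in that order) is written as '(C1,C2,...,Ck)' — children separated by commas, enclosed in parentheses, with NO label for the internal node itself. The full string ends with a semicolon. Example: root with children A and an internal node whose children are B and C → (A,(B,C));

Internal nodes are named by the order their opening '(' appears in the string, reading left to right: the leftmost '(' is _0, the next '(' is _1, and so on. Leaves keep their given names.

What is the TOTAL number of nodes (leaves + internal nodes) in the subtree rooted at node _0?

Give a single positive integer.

Newick: ((B,(D,Q),(E,X),H),Y);
Locate _0: it is the '(' at position 0 (the 1st '(' reading left to right).
Query: subtree rooted at _0
_0: subtree_size = 1 + 10
  _1: subtree_size = 1 + 8
    B: subtree_size = 1 + 0
    _2: subtree_size = 1 + 2
      D: subtree_size = 1 + 0
      Q: subtree_size = 1 + 0
    _3: subtree_size = 1 + 2
      E: subtree_size = 1 + 0
      X: subtree_size = 1 + 0
    H: subtree_size = 1 + 0
  Y: subtree_size = 1 + 0
Total subtree size of _0: 11

Answer: 11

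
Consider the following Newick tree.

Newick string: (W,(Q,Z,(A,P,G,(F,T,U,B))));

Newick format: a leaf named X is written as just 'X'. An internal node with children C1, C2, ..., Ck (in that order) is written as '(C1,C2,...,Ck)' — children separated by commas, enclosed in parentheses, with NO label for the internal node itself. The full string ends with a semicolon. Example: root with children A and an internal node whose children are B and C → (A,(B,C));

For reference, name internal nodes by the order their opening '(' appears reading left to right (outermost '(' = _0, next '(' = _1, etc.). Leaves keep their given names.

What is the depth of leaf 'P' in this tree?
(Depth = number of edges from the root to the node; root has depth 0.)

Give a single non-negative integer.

Newick: (W,(Q,Z,(A,P,G,(F,T,U,B))));
Naming internals by '(' encounter order: outermost '(' = _0, next = _1, ...
Query node: P
Path from root: _0 -> _1 -> _2 -> P
Depth of P: 3 (number of edges from root)

Answer: 3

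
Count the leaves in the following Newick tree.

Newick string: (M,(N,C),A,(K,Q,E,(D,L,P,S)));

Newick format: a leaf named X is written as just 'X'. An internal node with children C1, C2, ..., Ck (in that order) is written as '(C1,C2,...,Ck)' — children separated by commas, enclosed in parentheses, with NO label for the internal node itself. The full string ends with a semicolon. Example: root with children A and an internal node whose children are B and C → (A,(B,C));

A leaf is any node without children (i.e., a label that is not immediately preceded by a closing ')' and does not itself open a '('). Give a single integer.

Answer: 11

Derivation:
Newick: (M,(N,C),A,(K,Q,E,(D,L,P,S)));
Scan left-to-right; a leaf is any maximal label run not followed by '(':
  pos 1: leaf 'M' → count = 1
  pos 4: leaf 'N' → count = 2
  pos 6: leaf 'C' → count = 3
  pos 9: leaf 'A' → count = 4
  pos 12: leaf 'K' → count = 5
  pos 14: leaf 'Q' → count = 6
  pos 16: leaf 'E' → count = 7
  pos 19: leaf 'D' → count = 8
  pos 21: leaf 'L' → count = 9
  pos 23: leaf 'P' → count = 10
  pos 25: leaf 'S' → count = 11
Total leaves: 11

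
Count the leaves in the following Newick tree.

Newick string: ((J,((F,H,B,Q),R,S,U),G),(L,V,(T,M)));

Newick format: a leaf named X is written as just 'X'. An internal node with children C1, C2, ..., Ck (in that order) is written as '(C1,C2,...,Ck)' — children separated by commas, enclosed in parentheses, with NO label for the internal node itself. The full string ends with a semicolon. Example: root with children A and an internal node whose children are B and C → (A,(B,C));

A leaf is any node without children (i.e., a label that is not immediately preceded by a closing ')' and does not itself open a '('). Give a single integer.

Newick: ((J,((F,H,B,Q),R,S,U),G),(L,V,(T,M)));
Scan left-to-right; a leaf is any maximal label run not followed by '(':
  pos 2: leaf 'J' → count = 1
  pos 6: leaf 'F' → count = 2
  pos 8: leaf 'H' → count = 3
  pos 10: leaf 'B' → count = 4
  pos 12: leaf 'Q' → count = 5
  pos 15: leaf 'R' → count = 6
  pos 17: leaf 'S' → count = 7
  pos 19: leaf 'U' → count = 8
  pos 22: leaf 'G' → count = 9
  pos 26: leaf 'L' → count = 10
  pos 28: leaf 'V' → count = 11
  pos 31: leaf 'T' → count = 12
  pos 33: leaf 'M' → count = 13
Total leaves: 13

Answer: 13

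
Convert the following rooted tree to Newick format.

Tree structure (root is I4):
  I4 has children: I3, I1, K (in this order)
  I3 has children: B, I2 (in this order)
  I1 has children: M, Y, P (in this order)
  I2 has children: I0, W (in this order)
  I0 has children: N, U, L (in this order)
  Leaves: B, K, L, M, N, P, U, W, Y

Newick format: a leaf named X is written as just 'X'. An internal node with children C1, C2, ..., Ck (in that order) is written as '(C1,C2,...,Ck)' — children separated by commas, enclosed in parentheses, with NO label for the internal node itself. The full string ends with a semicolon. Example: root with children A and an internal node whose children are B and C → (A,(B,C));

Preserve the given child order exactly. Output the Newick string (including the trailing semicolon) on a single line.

internal I4 with children ['I3', 'I1', 'K']
  internal I3 with children ['B', 'I2']
    leaf 'B' → 'B'
    internal I2 with children ['I0', 'W']
      internal I0 with children ['N', 'U', 'L']
        leaf 'N' → 'N'
        leaf 'U' → 'U'
        leaf 'L' → 'L'
      → '(N,U,L)'
      leaf 'W' → 'W'
    → '((N,U,L),W)'
  → '(B,((N,U,L),W))'
  internal I1 with children ['M', 'Y', 'P']
    leaf 'M' → 'M'
    leaf 'Y' → 'Y'
    leaf 'P' → 'P'
  → '(M,Y,P)'
  leaf 'K' → 'K'
→ '((B,((N,U,L),W)),(M,Y,P),K)'
Final: ((B,((N,U,L),W)),(M,Y,P),K);

Answer: ((B,((N,U,L),W)),(M,Y,P),K);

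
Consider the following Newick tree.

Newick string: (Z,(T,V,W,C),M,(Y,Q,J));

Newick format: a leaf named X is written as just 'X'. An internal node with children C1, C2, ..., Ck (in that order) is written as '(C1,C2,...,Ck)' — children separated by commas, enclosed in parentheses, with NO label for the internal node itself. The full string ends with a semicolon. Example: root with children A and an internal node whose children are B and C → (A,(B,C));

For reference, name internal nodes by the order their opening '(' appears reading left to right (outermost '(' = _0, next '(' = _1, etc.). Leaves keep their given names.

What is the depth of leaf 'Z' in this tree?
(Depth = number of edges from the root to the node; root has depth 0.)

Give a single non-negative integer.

Answer: 1

Derivation:
Newick: (Z,(T,V,W,C),M,(Y,Q,J));
Naming internals by '(' encounter order: outermost '(' = _0, next = _1, ...
Query node: Z
Path from root: _0 -> Z
Depth of Z: 1 (number of edges from root)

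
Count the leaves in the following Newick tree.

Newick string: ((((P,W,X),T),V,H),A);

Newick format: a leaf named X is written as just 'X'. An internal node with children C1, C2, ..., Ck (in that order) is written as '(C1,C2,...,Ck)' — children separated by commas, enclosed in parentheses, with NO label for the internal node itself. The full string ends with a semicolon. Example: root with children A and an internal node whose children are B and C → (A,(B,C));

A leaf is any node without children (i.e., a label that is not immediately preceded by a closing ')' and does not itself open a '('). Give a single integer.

Answer: 7

Derivation:
Newick: ((((P,W,X),T),V,H),A);
Scan left-to-right; a leaf is any maximal label run not followed by '(':
  pos 4: leaf 'P' → count = 1
  pos 6: leaf 'W' → count = 2
  pos 8: leaf 'X' → count = 3
  pos 11: leaf 'T' → count = 4
  pos 14: leaf 'V' → count = 5
  pos 16: leaf 'H' → count = 6
  pos 19: leaf 'A' → count = 7
Total leaves: 7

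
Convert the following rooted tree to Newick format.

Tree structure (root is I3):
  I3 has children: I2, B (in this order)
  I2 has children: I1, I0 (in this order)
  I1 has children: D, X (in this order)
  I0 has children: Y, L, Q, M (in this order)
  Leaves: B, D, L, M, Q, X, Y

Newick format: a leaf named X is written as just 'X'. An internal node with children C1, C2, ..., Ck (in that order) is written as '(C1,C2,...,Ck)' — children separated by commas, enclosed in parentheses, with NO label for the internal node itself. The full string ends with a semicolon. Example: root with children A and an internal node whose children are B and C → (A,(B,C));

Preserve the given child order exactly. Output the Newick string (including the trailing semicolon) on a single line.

internal I3 with children ['I2', 'B']
  internal I2 with children ['I1', 'I0']
    internal I1 with children ['D', 'X']
      leaf 'D' → 'D'
      leaf 'X' → 'X'
    → '(D,X)'
    internal I0 with children ['Y', 'L', 'Q', 'M']
      leaf 'Y' → 'Y'
      leaf 'L' → 'L'
      leaf 'Q' → 'Q'
      leaf 'M' → 'M'
    → '(Y,L,Q,M)'
  → '((D,X),(Y,L,Q,M))'
  leaf 'B' → 'B'
→ '(((D,X),(Y,L,Q,M)),B)'
Final: (((D,X),(Y,L,Q,M)),B);

Answer: (((D,X),(Y,L,Q,M)),B);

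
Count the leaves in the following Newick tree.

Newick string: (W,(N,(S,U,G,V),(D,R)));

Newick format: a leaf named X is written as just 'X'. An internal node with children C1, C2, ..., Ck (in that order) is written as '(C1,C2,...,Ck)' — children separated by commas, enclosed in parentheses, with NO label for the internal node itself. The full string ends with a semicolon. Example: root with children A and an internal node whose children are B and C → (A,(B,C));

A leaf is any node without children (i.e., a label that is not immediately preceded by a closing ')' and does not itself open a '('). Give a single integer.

Newick: (W,(N,(S,U,G,V),(D,R)));
Scan left-to-right; a leaf is any maximal label run not followed by '(':
  pos 1: leaf 'W' → count = 1
  pos 4: leaf 'N' → count = 2
  pos 7: leaf 'S' → count = 3
  pos 9: leaf 'U' → count = 4
  pos 11: leaf 'G' → count = 5
  pos 13: leaf 'V' → count = 6
  pos 17: leaf 'D' → count = 7
  pos 19: leaf 'R' → count = 8
Total leaves: 8

Answer: 8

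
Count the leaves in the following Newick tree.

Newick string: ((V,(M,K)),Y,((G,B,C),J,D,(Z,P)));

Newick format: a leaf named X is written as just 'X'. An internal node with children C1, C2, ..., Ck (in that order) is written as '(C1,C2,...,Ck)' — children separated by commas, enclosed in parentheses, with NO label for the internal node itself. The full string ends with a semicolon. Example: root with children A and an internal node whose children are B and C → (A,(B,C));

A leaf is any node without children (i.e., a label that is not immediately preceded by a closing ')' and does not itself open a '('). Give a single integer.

Answer: 11

Derivation:
Newick: ((V,(M,K)),Y,((G,B,C),J,D,(Z,P)));
Scan left-to-right; a leaf is any maximal label run not followed by '(':
  pos 2: leaf 'V' → count = 1
  pos 5: leaf 'M' → count = 2
  pos 7: leaf 'K' → count = 3
  pos 11: leaf 'Y' → count = 4
  pos 15: leaf 'G' → count = 5
  pos 17: leaf 'B' → count = 6
  pos 19: leaf 'C' → count = 7
  pos 22: leaf 'J' → count = 8
  pos 24: leaf 'D' → count = 9
  pos 27: leaf 'Z' → count = 10
  pos 29: leaf 'P' → count = 11
Total leaves: 11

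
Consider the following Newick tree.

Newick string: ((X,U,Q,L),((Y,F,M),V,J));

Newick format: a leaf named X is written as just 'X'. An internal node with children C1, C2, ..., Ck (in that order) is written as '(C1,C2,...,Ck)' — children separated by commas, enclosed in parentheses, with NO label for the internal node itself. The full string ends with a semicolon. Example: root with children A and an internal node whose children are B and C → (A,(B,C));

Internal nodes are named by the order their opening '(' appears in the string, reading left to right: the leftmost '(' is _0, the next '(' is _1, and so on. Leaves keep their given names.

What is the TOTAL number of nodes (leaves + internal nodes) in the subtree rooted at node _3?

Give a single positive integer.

Answer: 4

Derivation:
Newick: ((X,U,Q,L),((Y,F,M),V,J));
Locate _3: it is the '(' at position 12 (the 4th '(' reading left to right).
Query: subtree rooted at _3
_3: subtree_size = 1 + 3
  Y: subtree_size = 1 + 0
  F: subtree_size = 1 + 0
  M: subtree_size = 1 + 0
Total subtree size of _3: 4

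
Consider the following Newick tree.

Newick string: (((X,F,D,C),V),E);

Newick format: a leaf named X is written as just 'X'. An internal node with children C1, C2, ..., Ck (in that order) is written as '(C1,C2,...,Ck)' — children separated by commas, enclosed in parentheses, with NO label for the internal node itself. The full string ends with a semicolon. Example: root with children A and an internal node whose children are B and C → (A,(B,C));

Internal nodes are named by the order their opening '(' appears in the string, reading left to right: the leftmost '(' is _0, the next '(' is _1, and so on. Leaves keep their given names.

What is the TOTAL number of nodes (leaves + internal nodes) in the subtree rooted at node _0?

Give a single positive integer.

Answer: 9

Derivation:
Newick: (((X,F,D,C),V),E);
Locate _0: it is the '(' at position 0 (the 1st '(' reading left to right).
Query: subtree rooted at _0
_0: subtree_size = 1 + 8
  _1: subtree_size = 1 + 6
    _2: subtree_size = 1 + 4
      X: subtree_size = 1 + 0
      F: subtree_size = 1 + 0
      D: subtree_size = 1 + 0
      C: subtree_size = 1 + 0
    V: subtree_size = 1 + 0
  E: subtree_size = 1 + 0
Total subtree size of _0: 9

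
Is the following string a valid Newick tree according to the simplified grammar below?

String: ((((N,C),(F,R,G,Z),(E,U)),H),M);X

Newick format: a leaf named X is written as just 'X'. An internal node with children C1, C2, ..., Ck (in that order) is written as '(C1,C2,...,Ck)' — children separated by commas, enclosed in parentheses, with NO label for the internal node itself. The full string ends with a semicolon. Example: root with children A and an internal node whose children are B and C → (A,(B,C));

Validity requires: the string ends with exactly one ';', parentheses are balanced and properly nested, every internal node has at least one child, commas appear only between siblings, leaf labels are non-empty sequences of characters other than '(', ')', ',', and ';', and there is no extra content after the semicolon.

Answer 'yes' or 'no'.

Input: ((((N,C),(F,R,G,Z),(E,U)),H),M);X
Paren balance: 6 '(' vs 6 ')' OK
Ends with single ';': False
Full parse: FAILS (must end with ;)
Valid: False

Answer: no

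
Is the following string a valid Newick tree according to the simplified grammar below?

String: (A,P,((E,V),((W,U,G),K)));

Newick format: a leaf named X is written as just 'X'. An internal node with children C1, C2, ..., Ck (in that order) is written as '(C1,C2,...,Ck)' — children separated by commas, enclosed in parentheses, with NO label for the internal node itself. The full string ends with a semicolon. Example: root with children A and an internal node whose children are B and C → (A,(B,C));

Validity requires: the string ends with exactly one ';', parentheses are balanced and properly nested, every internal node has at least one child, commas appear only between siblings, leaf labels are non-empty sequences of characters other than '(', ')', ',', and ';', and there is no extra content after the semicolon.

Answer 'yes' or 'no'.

Answer: yes

Derivation:
Input: (A,P,((E,V),((W,U,G),K)));
Paren balance: 5 '(' vs 5 ')' OK
Ends with single ';': True
Full parse: OK
Valid: True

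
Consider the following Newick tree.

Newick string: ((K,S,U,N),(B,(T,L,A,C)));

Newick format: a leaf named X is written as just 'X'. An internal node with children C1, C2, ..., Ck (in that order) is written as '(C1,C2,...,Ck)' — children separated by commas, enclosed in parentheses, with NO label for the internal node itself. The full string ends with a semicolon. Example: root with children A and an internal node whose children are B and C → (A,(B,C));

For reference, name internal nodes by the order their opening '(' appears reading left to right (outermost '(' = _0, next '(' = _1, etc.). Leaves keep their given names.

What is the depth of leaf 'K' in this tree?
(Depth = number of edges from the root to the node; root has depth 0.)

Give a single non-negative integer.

Newick: ((K,S,U,N),(B,(T,L,A,C)));
Naming internals by '(' encounter order: outermost '(' = _0, next = _1, ...
Query node: K
Path from root: _0 -> _1 -> K
Depth of K: 2 (number of edges from root)

Answer: 2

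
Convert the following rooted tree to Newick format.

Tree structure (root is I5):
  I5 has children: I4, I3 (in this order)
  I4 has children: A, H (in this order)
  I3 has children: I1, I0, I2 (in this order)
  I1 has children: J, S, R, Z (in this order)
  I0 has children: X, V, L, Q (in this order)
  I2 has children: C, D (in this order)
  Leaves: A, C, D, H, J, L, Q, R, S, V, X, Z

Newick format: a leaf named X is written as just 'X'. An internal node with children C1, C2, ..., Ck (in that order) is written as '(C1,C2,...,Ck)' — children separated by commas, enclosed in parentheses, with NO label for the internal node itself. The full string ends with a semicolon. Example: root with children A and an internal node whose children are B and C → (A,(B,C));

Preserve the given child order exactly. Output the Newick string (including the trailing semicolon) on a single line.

Answer: ((A,H),((J,S,R,Z),(X,V,L,Q),(C,D)));

Derivation:
internal I5 with children ['I4', 'I3']
  internal I4 with children ['A', 'H']
    leaf 'A' → 'A'
    leaf 'H' → 'H'
  → '(A,H)'
  internal I3 with children ['I1', 'I0', 'I2']
    internal I1 with children ['J', 'S', 'R', 'Z']
      leaf 'J' → 'J'
      leaf 'S' → 'S'
      leaf 'R' → 'R'
      leaf 'Z' → 'Z'
    → '(J,S,R,Z)'
    internal I0 with children ['X', 'V', 'L', 'Q']
      leaf 'X' → 'X'
      leaf 'V' → 'V'
      leaf 'L' → 'L'
      leaf 'Q' → 'Q'
    → '(X,V,L,Q)'
    internal I2 with children ['C', 'D']
      leaf 'C' → 'C'
      leaf 'D' → 'D'
    → '(C,D)'
  → '((J,S,R,Z),(X,V,L,Q),(C,D))'
→ '((A,H),((J,S,R,Z),(X,V,L,Q),(C,D)))'
Final: ((A,H),((J,S,R,Z),(X,V,L,Q),(C,D)));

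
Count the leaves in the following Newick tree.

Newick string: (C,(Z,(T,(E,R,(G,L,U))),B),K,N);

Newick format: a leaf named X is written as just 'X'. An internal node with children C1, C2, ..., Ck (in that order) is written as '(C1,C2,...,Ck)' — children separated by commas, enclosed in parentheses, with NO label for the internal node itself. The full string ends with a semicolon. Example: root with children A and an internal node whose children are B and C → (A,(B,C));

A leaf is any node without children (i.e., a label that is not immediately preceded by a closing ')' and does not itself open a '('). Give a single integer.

Newick: (C,(Z,(T,(E,R,(G,L,U))),B),K,N);
Scan left-to-right; a leaf is any maximal label run not followed by '(':
  pos 1: leaf 'C' → count = 1
  pos 4: leaf 'Z' → count = 2
  pos 7: leaf 'T' → count = 3
  pos 10: leaf 'E' → count = 4
  pos 12: leaf 'R' → count = 5
  pos 15: leaf 'G' → count = 6
  pos 17: leaf 'L' → count = 7
  pos 19: leaf 'U' → count = 8
  pos 24: leaf 'B' → count = 9
  pos 27: leaf 'K' → count = 10
  pos 29: leaf 'N' → count = 11
Total leaves: 11

Answer: 11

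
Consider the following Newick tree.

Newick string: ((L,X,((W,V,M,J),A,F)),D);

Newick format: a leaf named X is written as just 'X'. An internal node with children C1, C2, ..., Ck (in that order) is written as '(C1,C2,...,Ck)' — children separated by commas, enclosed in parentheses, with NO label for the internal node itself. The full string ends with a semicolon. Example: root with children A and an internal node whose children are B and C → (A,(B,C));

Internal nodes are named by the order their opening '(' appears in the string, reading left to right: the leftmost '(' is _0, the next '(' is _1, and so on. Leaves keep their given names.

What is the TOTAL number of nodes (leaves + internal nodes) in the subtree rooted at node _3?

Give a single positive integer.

Answer: 5

Derivation:
Newick: ((L,X,((W,V,M,J),A,F)),D);
Locate _3: it is the '(' at position 7 (the 4th '(' reading left to right).
Query: subtree rooted at _3
_3: subtree_size = 1 + 4
  W: subtree_size = 1 + 0
  V: subtree_size = 1 + 0
  M: subtree_size = 1 + 0
  J: subtree_size = 1 + 0
Total subtree size of _3: 5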